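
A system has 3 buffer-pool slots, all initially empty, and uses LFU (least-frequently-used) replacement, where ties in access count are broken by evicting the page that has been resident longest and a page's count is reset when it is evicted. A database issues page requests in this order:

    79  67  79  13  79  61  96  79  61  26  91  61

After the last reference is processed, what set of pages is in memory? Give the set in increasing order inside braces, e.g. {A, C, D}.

79: fault, frames (79)
67: fault, frames (79 67)
79: hit
13: fault, frames (79 67 13)
79: hit
61: fault, evict 67, frames (79 13 61)
96: fault, evict 13, frames (79 61 96)
79: hit
61: hit
26: fault, evict 96, frames (79 61 26)
91: fault, evict 26, frames (79 61 91)
61: hit

{61, 79, 91}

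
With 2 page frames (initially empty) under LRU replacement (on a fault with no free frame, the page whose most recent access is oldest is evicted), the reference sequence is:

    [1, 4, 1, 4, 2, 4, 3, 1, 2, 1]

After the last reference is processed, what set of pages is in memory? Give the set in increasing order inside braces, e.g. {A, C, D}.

{1, 2}

1 → fault, frames {1}
4 → fault, frames {1,4}
1 → hit
4 → hit
2 → fault, evict 1, frames {4,2}
4 → hit
3 → fault, evict 2, frames {4,3}
1 → fault, evict 4, frames {3,1}
2 → fault, evict 3, frames {1,2}
1 → hit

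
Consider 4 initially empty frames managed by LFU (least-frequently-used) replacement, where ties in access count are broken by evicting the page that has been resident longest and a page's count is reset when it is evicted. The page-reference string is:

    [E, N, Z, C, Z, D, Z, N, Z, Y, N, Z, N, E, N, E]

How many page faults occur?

E → fault, frames (E)
N → fault, frames (E N)
Z → fault, frames (E N Z)
C → fault, frames (E N Z C)
Z → hit
D → fault, evict E, frames (N Z C D)
Z → hit
N → hit
Z → hit
Y → fault, evict C, frames (N Z D Y)
N → hit
Z → hit
N → hit
E → fault, evict D, frames (N Z Y E)
N → hit
E → hit
Page faults: 7.

7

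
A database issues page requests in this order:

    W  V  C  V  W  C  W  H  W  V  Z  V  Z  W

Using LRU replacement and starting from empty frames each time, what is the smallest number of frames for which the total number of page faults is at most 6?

f=1: 14 faults
f=2: 9 faults
f=3: 6 faults
f=4: 5 faults
f=5: 5 faults
Smallest f with faults ≤ 6 is 3.

3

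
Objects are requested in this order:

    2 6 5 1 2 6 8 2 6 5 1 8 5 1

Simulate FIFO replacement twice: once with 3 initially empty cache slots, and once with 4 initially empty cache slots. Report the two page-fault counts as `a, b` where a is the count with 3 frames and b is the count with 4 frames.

3 frames: F F F F F F F . . F F . . . → 9 faults.
4 frames: F F F F . . F F F F F F . . → 10 faults.
10 > 9: adding a frame increased faults — Belady's anomaly.

9, 10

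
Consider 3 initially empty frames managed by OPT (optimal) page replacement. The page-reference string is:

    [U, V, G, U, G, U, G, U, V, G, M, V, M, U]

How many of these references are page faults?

4

U -> miss, frames [U]
V -> miss, frames [U, V]
G -> miss, frames [U, V, G]
U -> hit
G -> hit
U -> hit
G -> hit
U -> hit
V -> hit
G -> hit
M -> miss, evict G, frames [U, V, M]
V -> hit
M -> hit
U -> hit
Page faults: 4.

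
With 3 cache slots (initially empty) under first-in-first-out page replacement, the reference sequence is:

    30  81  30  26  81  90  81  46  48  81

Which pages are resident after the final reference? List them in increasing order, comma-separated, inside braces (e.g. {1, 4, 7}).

{46, 48, 81}

30 → miss, frames [30]
81 → miss, frames [30, 81]
30 → hit
26 → miss, frames [30, 81, 26]
81 → hit
90 → miss, evict 30, frames [81, 26, 90]
81 → hit
46 → miss, evict 81, frames [26, 90, 46]
48 → miss, evict 26, frames [90, 46, 48]
81 → miss, evict 90, frames [46, 48, 81]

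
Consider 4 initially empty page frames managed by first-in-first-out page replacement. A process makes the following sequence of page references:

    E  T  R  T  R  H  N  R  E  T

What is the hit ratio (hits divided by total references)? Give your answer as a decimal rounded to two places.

E -> fault, frames [E]
T -> fault, frames [E, T]
R -> fault, frames [E, T, R]
T -> hit
R -> hit
H -> fault, frames [E, T, R, H]
N -> fault, evict E, frames [T, R, H, N]
R -> hit
E -> fault, evict T, frames [R, H, N, E]
T -> fault, evict R, frames [H, N, E, T]
Hits: 3 of 10 references → 3/10 = 0.3000.

0.30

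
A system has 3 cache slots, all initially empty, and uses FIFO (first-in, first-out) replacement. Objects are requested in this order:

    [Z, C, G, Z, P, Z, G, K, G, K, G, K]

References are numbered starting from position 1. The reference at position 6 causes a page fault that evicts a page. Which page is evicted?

C

pos 1: Z -> fault, frames (Z)
pos 2: C -> fault, frames (Z C)
pos 3: G -> fault, frames (Z C G)
pos 4: Z -> hit
pos 5: P -> fault, evict Z, frames (C G P)
pos 6: Z -> fault, evict C, frames (G P Z)
At position 6, page C is evicted.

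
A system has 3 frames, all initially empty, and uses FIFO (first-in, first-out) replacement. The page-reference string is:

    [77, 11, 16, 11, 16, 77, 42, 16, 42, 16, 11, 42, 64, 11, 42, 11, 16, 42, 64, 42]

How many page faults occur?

9

77: fault, frames {77}
11: fault, frames {77,11}
16: fault, frames {77,11,16}
11: hit
16: hit
77: hit
42: fault, evict 77, frames {11,16,42}
16: hit
42: hit
16: hit
11: hit
42: hit
64: fault, evict 11, frames {16,42,64}
11: fault, evict 16, frames {42,64,11}
42: hit
11: hit
16: fault, evict 42, frames {64,11,16}
42: fault, evict 64, frames {11,16,42}
64: fault, evict 11, frames {16,42,64}
42: hit
Page faults: 9.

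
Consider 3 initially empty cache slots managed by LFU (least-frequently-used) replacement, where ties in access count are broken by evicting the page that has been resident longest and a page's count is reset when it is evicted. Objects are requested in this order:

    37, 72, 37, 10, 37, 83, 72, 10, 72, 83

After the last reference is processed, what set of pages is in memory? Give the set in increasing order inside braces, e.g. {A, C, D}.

{37, 72, 83}

37 → fault, frames [37]
72 → fault, frames [37, 72]
37 → hit
10 → fault, frames [37, 72, 10]
37 → hit
83 → fault, evict 72, frames [37, 10, 83]
72 → fault, evict 10, frames [37, 83, 72]
10 → fault, evict 83, frames [37, 72, 10]
72 → hit
83 → fault, evict 10, frames [37, 72, 83]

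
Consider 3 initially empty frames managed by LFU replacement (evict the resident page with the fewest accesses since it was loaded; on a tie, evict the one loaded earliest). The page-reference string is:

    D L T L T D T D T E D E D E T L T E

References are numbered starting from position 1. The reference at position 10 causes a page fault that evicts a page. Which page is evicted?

L

pos 1: D -> miss, frames {D}
pos 2: L -> miss, frames {D,L}
pos 3: T -> miss, frames {D,L,T}
pos 4: L -> hit
pos 5: T -> hit
pos 6: D -> hit
pos 7: T -> hit
pos 8: D -> hit
pos 9: T -> hit
pos 10: E -> miss, evict L, frames {D,T,E}
At position 10, page L is evicted.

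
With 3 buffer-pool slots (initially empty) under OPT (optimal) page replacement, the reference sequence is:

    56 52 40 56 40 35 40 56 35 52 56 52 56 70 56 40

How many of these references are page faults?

56 -> fault, frames (56)
52 -> fault, frames (56 52)
40 -> fault, frames (56 52 40)
56 -> hit
40 -> hit
35 -> fault, evict 52, frames (56 40 35)
40 -> hit
56 -> hit
35 -> hit
52 -> fault, evict 35, frames (56 40 52)
56 -> hit
52 -> hit
56 -> hit
70 -> fault, evict 52, frames (56 40 70)
56 -> hit
40 -> hit
Page faults: 6.

6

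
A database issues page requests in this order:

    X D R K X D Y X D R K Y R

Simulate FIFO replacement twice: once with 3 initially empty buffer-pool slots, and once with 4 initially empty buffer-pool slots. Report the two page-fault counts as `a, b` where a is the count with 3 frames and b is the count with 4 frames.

3 frames: F F F F F F F . . F F . . → 9 faults.
4 frames: F F F F . . F F F F F F . → 10 faults.
10 > 9: adding a frame increased faults — Belady's anomaly.

9, 10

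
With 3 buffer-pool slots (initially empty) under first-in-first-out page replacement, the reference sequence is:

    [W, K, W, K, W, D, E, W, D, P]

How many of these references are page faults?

6

W → miss, frames {W}
K → miss, frames {W,K}
W → hit
K → hit
W → hit
D → miss, frames {W,K,D}
E → miss, evict W, frames {K,D,E}
W → miss, evict K, frames {D,E,W}
D → hit
P → miss, evict D, frames {E,W,P}
Page faults: 6.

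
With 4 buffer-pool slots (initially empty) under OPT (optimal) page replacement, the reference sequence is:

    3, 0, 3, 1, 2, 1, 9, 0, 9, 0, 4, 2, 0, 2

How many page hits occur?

3: miss, frames [3]
0: miss, frames [3, 0]
3: hit
1: miss, frames [3, 0, 1]
2: miss, frames [3, 0, 1, 2]
1: hit
9: miss, evict 1, frames [3, 0, 2, 9]
0: hit
9: hit
0: hit
4: miss, evict 9, frames [3, 0, 2, 4]
2: hit
0: hit
2: hit
Hits: 8.

8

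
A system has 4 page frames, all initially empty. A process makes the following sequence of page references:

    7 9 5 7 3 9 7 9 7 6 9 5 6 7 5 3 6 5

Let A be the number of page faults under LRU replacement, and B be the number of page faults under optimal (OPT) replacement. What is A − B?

1

Under LRU: F F F . F . . . . F . F . . . F . . → 7 faults.
Under OPT: F F F . F . . . . F . . . . . F . . → 6 faults.
A − B = 7 − 6 = 1.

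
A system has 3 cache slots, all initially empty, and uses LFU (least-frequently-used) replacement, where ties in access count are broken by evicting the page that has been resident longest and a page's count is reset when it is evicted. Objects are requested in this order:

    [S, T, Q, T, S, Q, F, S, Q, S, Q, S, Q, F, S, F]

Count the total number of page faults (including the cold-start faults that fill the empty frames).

S: miss, frames {S}
T: miss, frames {S,T}
Q: miss, frames {S,T,Q}
T: hit
S: hit
Q: hit
F: miss, evict S, frames {T,Q,F}
S: miss, evict F, frames {T,Q,S}
Q: hit
S: hit
Q: hit
S: hit
Q: hit
F: miss, evict T, frames {Q,S,F}
S: hit
F: hit
Page faults: 6.

6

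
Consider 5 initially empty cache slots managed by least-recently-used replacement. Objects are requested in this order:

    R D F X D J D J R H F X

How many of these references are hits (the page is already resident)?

4

R: fault, frames [R]
D: fault, frames [R, D]
F: fault, frames [R, D, F]
X: fault, frames [R, D, F, X]
D: hit
J: fault, frames [R, F, X, D, J]
D: hit
J: hit
R: hit
H: fault, evict F, frames [X, D, J, R, H]
F: fault, evict X, frames [D, J, R, H, F]
X: fault, evict D, frames [J, R, H, F, X]
Hits: 4.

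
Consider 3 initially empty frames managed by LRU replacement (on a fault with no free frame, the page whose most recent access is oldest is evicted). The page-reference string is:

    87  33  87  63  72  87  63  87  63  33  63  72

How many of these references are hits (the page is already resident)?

6

87 → miss, frames [87]
33 → miss, frames [87, 33]
87 → hit
63 → miss, frames [33, 87, 63]
72 → miss, evict 33, frames [87, 63, 72]
87 → hit
63 → hit
87 → hit
63 → hit
33 → miss, evict 72, frames [87, 63, 33]
63 → hit
72 → miss, evict 87, frames [33, 63, 72]
Hits: 6.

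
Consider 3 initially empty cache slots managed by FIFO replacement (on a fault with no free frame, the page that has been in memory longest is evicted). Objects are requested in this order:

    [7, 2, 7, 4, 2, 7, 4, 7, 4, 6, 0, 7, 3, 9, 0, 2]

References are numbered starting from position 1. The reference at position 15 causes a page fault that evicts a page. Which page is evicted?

pos 1: 7 -> fault, frames (7)
pos 2: 2 -> fault, frames (7 2)
pos 3: 7 -> hit
pos 4: 4 -> fault, frames (7 2 4)
pos 5: 2 -> hit
pos 6: 7 -> hit
pos 7: 4 -> hit
pos 8: 7 -> hit
pos 9: 4 -> hit
pos 10: 6 -> fault, evict 7, frames (2 4 6)
pos 11: 0 -> fault, evict 2, frames (4 6 0)
pos 12: 7 -> fault, evict 4, frames (6 0 7)
pos 13: 3 -> fault, evict 6, frames (0 7 3)
pos 14: 9 -> fault, evict 0, frames (7 3 9)
pos 15: 0 -> fault, evict 7, frames (3 9 0)
At position 15, page 7 is evicted.

7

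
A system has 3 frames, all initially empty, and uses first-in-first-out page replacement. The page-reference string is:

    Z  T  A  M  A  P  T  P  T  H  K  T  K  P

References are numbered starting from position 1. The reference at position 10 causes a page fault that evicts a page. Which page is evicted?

M

pos 1: Z -> miss, frames (Z)
pos 2: T -> miss, frames (Z T)
pos 3: A -> miss, frames (Z T A)
pos 4: M -> miss, evict Z, frames (T A M)
pos 5: A -> hit
pos 6: P -> miss, evict T, frames (A M P)
pos 7: T -> miss, evict A, frames (M P T)
pos 8: P -> hit
pos 9: T -> hit
pos 10: H -> miss, evict M, frames (P T H)
At position 10, page M is evicted.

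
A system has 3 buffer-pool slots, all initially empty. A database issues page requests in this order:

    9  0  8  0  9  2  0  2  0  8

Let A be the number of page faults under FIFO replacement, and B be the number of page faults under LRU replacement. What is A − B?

Under FIFO: F F F . . F . . . . → 4 faults.
Under LRU: F F F . . F . . . F → 5 faults.
A − B = 4 − 5 = -1.

-1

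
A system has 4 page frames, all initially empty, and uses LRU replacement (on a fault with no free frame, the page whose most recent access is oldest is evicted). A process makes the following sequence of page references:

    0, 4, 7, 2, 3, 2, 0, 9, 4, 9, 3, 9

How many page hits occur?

3

0 -> fault, frames [0]
4 -> fault, frames [0, 4]
7 -> fault, frames [0, 4, 7]
2 -> fault, frames [0, 4, 7, 2]
3 -> fault, evict 0, frames [4, 7, 2, 3]
2 -> hit
0 -> fault, evict 4, frames [7, 3, 2, 0]
9 -> fault, evict 7, frames [3, 2, 0, 9]
4 -> fault, evict 3, frames [2, 0, 9, 4]
9 -> hit
3 -> fault, evict 2, frames [0, 4, 9, 3]
9 -> hit
Hits: 3.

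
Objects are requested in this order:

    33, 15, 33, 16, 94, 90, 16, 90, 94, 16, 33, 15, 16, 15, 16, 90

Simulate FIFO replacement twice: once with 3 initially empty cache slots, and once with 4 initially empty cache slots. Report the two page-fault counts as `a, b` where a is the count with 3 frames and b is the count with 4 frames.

9, 8

3 frames: F F . F F F . . . . F F F . . F → 9 faults.
4 frames: F F . F F F . . . . F F F . . . → 8 faults.
8 < 9: adding a frame reduced faults, as is typical.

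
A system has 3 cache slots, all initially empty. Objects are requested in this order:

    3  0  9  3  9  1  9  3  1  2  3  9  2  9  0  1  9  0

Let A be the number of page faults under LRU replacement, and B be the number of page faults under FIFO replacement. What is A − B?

Under LRU: F F F . . F . . . F . F . . F F . . → 8 faults.
Under FIFO: F F F . . F . F . F . F . . F F . . → 9 faults.
A − B = 8 − 9 = -1.

-1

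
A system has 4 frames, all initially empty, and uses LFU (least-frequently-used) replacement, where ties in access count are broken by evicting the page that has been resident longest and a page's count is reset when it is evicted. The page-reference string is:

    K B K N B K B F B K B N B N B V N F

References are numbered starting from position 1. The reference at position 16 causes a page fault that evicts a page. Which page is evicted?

F

pos 1: K -> fault, frames {K}
pos 2: B -> fault, frames {K,B}
pos 3: K -> hit
pos 4: N -> fault, frames {K,B,N}
pos 5: B -> hit
pos 6: K -> hit
pos 7: B -> hit
pos 8: F -> fault, frames {K,B,N,F}
pos 9: B -> hit
pos 10: K -> hit
pos 11: B -> hit
pos 12: N -> hit
pos 13: B -> hit
pos 14: N -> hit
pos 15: B -> hit
pos 16: V -> fault, evict F, frames {K,B,N,V}
At position 16, page F is evicted.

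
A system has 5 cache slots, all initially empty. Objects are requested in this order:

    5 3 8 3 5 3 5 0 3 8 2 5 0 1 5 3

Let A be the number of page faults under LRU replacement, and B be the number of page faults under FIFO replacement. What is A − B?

Under LRU: F F F . . . . F . . F . . F . F → 7 faults.
Under FIFO: F F F . . . . F . . F . . F F F → 8 faults.
A − B = 7 − 8 = -1.

-1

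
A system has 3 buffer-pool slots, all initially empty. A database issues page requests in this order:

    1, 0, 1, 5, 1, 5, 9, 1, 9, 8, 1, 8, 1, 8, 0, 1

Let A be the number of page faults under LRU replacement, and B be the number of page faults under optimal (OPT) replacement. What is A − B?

Under LRU: F F . F . . F . . F . . . . F . → 6 faults.
Under OPT: F F . F . . F . . F . . . . . . → 5 faults.
A − B = 6 − 5 = 1.

1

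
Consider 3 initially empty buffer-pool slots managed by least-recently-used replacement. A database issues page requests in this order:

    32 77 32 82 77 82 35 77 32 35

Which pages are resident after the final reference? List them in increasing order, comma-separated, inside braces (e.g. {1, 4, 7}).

32 → miss, frames {32}
77 → miss, frames {32,77}
32 → hit
82 → miss, frames {77,32,82}
77 → hit
82 → hit
35 → miss, evict 32, frames {77,82,35}
77 → hit
32 → miss, evict 82, frames {35,77,32}
35 → hit

{32, 35, 77}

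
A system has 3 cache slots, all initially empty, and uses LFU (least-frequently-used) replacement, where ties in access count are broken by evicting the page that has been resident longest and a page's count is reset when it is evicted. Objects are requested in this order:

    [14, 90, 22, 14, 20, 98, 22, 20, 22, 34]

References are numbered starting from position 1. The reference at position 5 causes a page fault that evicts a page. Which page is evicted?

90

pos 1: 14 -> fault, frames (14)
pos 2: 90 -> fault, frames (14 90)
pos 3: 22 -> fault, frames (14 90 22)
pos 4: 14 -> hit
pos 5: 20 -> fault, evict 90, frames (14 22 20)
At position 5, page 90 is evicted.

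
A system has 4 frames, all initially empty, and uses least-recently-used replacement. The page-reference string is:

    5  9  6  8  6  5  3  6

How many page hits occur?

5 -> fault, frames [5]
9 -> fault, frames [5, 9]
6 -> fault, frames [5, 9, 6]
8 -> fault, frames [5, 9, 6, 8]
6 -> hit
5 -> hit
3 -> fault, evict 9, frames [8, 6, 5, 3]
6 -> hit
Hits: 3.

3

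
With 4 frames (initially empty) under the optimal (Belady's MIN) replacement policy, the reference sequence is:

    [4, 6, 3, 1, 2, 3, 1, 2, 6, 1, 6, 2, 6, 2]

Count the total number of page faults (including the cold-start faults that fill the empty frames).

4 -> miss, frames {4}
6 -> miss, frames {4,6}
3 -> miss, frames {4,6,3}
1 -> miss, frames {4,6,3,1}
2 -> miss, evict 4, frames {6,3,1,2}
3 -> hit
1 -> hit
2 -> hit
6 -> hit
1 -> hit
6 -> hit
2 -> hit
6 -> hit
2 -> hit
Page faults: 5.

5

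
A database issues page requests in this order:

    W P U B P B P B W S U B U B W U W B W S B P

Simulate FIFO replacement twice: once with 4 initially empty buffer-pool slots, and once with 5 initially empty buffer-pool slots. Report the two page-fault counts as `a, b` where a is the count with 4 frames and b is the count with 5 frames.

7, 5

4 frames: F F F F . . . . . F . . . . F . . . . . . F → 7 faults.
5 frames: F F F F . . . . . F . . . . . . . . . . . . → 5 faults.
5 < 7: adding a frame reduced faults, as is typical.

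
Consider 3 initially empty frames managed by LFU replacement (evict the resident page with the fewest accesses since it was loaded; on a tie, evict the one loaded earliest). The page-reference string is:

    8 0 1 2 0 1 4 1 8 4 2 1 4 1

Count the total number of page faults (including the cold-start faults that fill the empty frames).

9

8 -> fault, frames {8}
0 -> fault, frames {8,0}
1 -> fault, frames {8,0,1}
2 -> fault, evict 8, frames {0,1,2}
0 -> hit
1 -> hit
4 -> fault, evict 2, frames {0,1,4}
1 -> hit
8 -> fault, evict 4, frames {0,1,8}
4 -> fault, evict 8, frames {0,1,4}
2 -> fault, evict 4, frames {0,1,2}
1 -> hit
4 -> fault, evict 2, frames {0,1,4}
1 -> hit
Page faults: 9.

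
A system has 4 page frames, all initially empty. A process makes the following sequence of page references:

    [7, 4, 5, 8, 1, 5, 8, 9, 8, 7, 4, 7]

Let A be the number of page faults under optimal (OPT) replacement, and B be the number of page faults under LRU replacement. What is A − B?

-1

Under OPT: F F F F F . . F . . F . → 7 faults.
Under LRU: F F F F F . . F . F F . → 8 faults.
A − B = 7 − 8 = -1.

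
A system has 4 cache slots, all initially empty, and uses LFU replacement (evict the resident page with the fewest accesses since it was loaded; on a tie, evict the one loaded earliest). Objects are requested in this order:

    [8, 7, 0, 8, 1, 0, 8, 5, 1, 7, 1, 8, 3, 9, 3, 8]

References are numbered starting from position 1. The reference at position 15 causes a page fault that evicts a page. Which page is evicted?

pos 1: 8 -> fault, frames [8]
pos 2: 7 -> fault, frames [8, 7]
pos 3: 0 -> fault, frames [8, 7, 0]
pos 4: 8 -> hit
pos 5: 1 -> fault, frames [8, 7, 0, 1]
pos 6: 0 -> hit
pos 7: 8 -> hit
pos 8: 5 -> fault, evict 7, frames [8, 0, 1, 5]
pos 9: 1 -> hit
pos 10: 7 -> fault, evict 5, frames [8, 0, 1, 7]
pos 11: 1 -> hit
pos 12: 8 -> hit
pos 13: 3 -> fault, evict 7, frames [8, 0, 1, 3]
pos 14: 9 -> fault, evict 3, frames [8, 0, 1, 9]
pos 15: 3 -> fault, evict 9, frames [8, 0, 1, 3]
At position 15, page 9 is evicted.

9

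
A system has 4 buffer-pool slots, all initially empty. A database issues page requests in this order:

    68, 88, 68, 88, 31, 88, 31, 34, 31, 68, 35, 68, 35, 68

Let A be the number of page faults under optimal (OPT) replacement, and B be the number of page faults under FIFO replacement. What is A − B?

Under OPT: F F . . F . . F . . F . . . → 5 faults.
Under FIFO: F F . . F . . F . . F F . . → 6 faults.
A − B = 5 − 6 = -1.

-1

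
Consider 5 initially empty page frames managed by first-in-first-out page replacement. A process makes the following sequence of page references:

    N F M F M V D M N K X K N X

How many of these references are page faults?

8

N → miss, frames {N}
F → miss, frames {N,F}
M → miss, frames {N,F,M}
F → hit
M → hit
V → miss, frames {N,F,M,V}
D → miss, frames {N,F,M,V,D}
M → hit
N → hit
K → miss, evict N, frames {F,M,V,D,K}
X → miss, evict F, frames {M,V,D,K,X}
K → hit
N → miss, evict M, frames {V,D,K,X,N}
X → hit
Page faults: 8.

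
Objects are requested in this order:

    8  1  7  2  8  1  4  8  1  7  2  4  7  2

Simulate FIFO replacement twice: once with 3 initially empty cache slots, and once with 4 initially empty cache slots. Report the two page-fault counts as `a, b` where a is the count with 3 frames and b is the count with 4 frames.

9, 10

3 frames: F F F F F F F . . F F . . . → 9 faults.
4 frames: F F F F . . F F F F F F . . → 10 faults.
10 > 9: adding a frame increased faults — Belady's anomaly.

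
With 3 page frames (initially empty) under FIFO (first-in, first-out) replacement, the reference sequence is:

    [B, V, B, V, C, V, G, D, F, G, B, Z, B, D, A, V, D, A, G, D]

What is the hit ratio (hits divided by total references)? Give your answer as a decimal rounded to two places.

0.35

B → miss, frames (B)
V → miss, frames (B V)
B → hit
V → hit
C → miss, frames (B V C)
V → hit
G → miss, evict B, frames (V C G)
D → miss, evict V, frames (C G D)
F → miss, evict C, frames (G D F)
G → hit
B → miss, evict G, frames (D F B)
Z → miss, evict D, frames (F B Z)
B → hit
D → miss, evict F, frames (B Z D)
A → miss, evict B, frames (Z D A)
V → miss, evict Z, frames (D A V)
D → hit
A → hit
G → miss, evict D, frames (A V G)
D → miss, evict A, frames (V G D)
Hits: 7 of 20 references → 7/20 = 0.3500.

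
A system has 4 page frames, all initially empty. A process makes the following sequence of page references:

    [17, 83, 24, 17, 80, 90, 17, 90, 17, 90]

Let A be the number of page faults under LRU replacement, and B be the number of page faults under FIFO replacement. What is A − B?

Under LRU: F F F . F F . . . . → 5 faults.
Under FIFO: F F F . F F F . . . → 6 faults.
A − B = 5 − 6 = -1.

-1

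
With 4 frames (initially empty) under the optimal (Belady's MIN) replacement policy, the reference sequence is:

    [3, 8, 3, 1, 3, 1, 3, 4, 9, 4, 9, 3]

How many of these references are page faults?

3 → fault, frames {3}
8 → fault, frames {3,8}
3 → hit
1 → fault, frames {3,8,1}
3 → hit
1 → hit
3 → hit
4 → fault, frames {3,8,1,4}
9 → fault, evict 1, frames {3,8,4,9}
4 → hit
9 → hit
3 → hit
Page faults: 5.

5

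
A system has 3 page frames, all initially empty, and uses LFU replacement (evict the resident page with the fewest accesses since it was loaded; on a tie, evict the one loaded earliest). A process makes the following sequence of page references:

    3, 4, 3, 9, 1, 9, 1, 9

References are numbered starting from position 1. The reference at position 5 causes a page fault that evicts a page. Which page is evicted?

4

pos 1: 3 -> miss, frames {3}
pos 2: 4 -> miss, frames {3,4}
pos 3: 3 -> hit
pos 4: 9 -> miss, frames {3,4,9}
pos 5: 1 -> miss, evict 4, frames {3,9,1}
At position 5, page 4 is evicted.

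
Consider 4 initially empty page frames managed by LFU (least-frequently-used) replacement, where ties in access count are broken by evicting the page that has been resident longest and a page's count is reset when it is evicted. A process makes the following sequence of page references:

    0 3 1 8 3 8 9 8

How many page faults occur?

0: miss, frames {0}
3: miss, frames {0,3}
1: miss, frames {0,3,1}
8: miss, frames {0,3,1,8}
3: hit
8: hit
9: miss, evict 0, frames {3,1,8,9}
8: hit
Page faults: 5.

5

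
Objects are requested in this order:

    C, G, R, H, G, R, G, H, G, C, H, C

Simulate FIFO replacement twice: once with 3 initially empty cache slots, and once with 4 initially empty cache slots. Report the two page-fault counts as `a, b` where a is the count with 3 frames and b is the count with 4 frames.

5, 4

3 frames: F F F F . . . . . F . . → 5 faults.
4 frames: F F F F . . . . . . . . → 4 faults.
4 < 5: adding a frame reduced faults, as is typical.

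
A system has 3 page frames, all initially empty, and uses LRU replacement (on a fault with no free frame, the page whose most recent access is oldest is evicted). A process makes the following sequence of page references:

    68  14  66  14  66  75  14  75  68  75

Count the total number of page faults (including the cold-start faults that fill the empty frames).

5

68 → miss, frames {68}
14 → miss, frames {68,14}
66 → miss, frames {68,14,66}
14 → hit
66 → hit
75 → miss, evict 68, frames {14,66,75}
14 → hit
75 → hit
68 → miss, evict 66, frames {14,75,68}
75 → hit
Page faults: 5.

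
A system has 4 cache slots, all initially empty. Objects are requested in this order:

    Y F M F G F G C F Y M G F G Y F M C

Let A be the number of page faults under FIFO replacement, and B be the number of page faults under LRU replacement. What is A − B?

-1

Under FIFO: F F F . F . . F . F . . F . . . F . → 8 faults.
Under LRU: F F F . F . . F . F F F . . . . . F → 9 faults.
A − B = 8 − 9 = -1.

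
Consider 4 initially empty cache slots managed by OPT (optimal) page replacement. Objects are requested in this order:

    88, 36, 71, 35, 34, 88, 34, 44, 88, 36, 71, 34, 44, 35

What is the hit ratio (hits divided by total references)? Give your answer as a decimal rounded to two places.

0.43

88: fault, frames [88]
36: fault, frames [88, 36]
71: fault, frames [88, 36, 71]
35: fault, frames [88, 36, 71, 35]
34: fault, evict 35, frames [88, 36, 71, 34]
88: hit
34: hit
44: fault, evict 34, frames [88, 36, 71, 44]
88: hit
36: hit
71: hit
34: fault, evict 71, frames [88, 36, 44, 34]
44: hit
35: fault, evict 34, frames [88, 36, 44, 35]
Hits: 6 of 14 references → 6/14 = 0.4286.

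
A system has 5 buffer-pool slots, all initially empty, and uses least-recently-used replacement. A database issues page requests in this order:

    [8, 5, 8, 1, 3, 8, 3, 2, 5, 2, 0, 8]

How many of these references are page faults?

8 -> miss, frames [8]
5 -> miss, frames [8, 5]
8 -> hit
1 -> miss, frames [5, 8, 1]
3 -> miss, frames [5, 8, 1, 3]
8 -> hit
3 -> hit
2 -> miss, frames [5, 1, 8, 3, 2]
5 -> hit
2 -> hit
0 -> miss, evict 1, frames [8, 3, 5, 2, 0]
8 -> hit
Page faults: 6.

6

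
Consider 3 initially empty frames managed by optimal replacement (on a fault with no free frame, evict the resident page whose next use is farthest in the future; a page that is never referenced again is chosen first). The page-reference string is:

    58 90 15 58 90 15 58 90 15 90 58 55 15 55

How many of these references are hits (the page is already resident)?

10

58 -> miss, frames {58}
90 -> miss, frames {58,90}
15 -> miss, frames {58,90,15}
58 -> hit
90 -> hit
15 -> hit
58 -> hit
90 -> hit
15 -> hit
90 -> hit
58 -> hit
55 -> miss, evict 90, frames {58,15,55}
15 -> hit
55 -> hit
Hits: 10.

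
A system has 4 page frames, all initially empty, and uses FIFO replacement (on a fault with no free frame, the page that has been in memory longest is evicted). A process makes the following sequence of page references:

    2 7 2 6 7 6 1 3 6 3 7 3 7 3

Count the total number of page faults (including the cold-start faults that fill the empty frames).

2: fault, frames [2]
7: fault, frames [2, 7]
2: hit
6: fault, frames [2, 7, 6]
7: hit
6: hit
1: fault, frames [2, 7, 6, 1]
3: fault, evict 2, frames [7, 6, 1, 3]
6: hit
3: hit
7: hit
3: hit
7: hit
3: hit
Page faults: 5.

5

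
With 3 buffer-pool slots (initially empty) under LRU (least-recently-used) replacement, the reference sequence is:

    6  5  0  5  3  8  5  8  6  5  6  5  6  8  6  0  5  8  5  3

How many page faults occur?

6 -> fault, frames {6}
5 -> fault, frames {6,5}
0 -> fault, frames {6,5,0}
5 -> hit
3 -> fault, evict 6, frames {0,5,3}
8 -> fault, evict 0, frames {5,3,8}
5 -> hit
8 -> hit
6 -> fault, evict 3, frames {5,8,6}
5 -> hit
6 -> hit
5 -> hit
6 -> hit
8 -> hit
6 -> hit
0 -> fault, evict 5, frames {8,6,0}
5 -> fault, evict 8, frames {6,0,5}
8 -> fault, evict 6, frames {0,5,8}
5 -> hit
3 -> fault, evict 0, frames {8,5,3}
Page faults: 10.

10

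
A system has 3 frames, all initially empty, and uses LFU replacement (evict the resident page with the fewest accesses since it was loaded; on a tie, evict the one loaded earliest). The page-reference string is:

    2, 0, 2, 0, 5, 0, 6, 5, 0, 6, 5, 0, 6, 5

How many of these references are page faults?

9

2: miss, frames [2]
0: miss, frames [2, 0]
2: hit
0: hit
5: miss, frames [2, 0, 5]
0: hit
6: miss, evict 5, frames [2, 0, 6]
5: miss, evict 6, frames [2, 0, 5]
0: hit
6: miss, evict 5, frames [2, 0, 6]
5: miss, evict 6, frames [2, 0, 5]
0: hit
6: miss, evict 5, frames [2, 0, 6]
5: miss, evict 6, frames [2, 0, 5]
Page faults: 9.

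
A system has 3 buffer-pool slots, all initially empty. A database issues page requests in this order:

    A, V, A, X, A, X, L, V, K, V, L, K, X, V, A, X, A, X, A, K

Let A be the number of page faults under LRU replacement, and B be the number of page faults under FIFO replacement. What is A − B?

1

Under LRU: F F . F . . F F F . . . F F F . . . . F → 10 faults.
Under FIFO: F F . F . . F . F F . . F . F . . . . F → 9 faults.
A − B = 10 − 9 = 1.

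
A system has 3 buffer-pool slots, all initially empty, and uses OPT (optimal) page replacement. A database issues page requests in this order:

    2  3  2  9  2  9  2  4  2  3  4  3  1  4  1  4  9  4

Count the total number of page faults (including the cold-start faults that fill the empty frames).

2: fault, frames [2]
3: fault, frames [2, 3]
2: hit
9: fault, frames [2, 3, 9]
2: hit
9: hit
2: hit
4: fault, evict 9, frames [2, 3, 4]
2: hit
3: hit
4: hit
3: hit
1: fault, evict 3, frames [2, 4, 1]
4: hit
1: hit
4: hit
9: fault, evict 1, frames [2, 4, 9]
4: hit
Page faults: 6.

6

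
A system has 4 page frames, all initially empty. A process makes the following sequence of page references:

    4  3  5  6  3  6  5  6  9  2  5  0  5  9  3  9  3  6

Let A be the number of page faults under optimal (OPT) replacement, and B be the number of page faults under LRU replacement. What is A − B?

-1

Under OPT: F F F F . . . . F F . F . . . . . F → 8 faults.
Under LRU: F F F F . . . . F F . F . . F . . F → 9 faults.
A − B = 8 − 9 = -1.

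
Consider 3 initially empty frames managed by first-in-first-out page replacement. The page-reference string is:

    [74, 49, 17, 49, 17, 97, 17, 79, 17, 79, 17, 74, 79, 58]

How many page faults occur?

74 → fault, frames [74]
49 → fault, frames [74, 49]
17 → fault, frames [74, 49, 17]
49 → hit
17 → hit
97 → fault, evict 74, frames [49, 17, 97]
17 → hit
79 → fault, evict 49, frames [17, 97, 79]
17 → hit
79 → hit
17 → hit
74 → fault, evict 17, frames [97, 79, 74]
79 → hit
58 → fault, evict 97, frames [79, 74, 58]
Page faults: 7.

7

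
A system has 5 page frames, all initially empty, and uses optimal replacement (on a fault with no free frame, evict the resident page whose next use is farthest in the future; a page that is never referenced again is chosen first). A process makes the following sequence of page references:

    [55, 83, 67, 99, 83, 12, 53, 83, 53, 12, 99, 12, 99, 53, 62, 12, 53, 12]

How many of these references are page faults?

55 -> miss, frames [55]
83 -> miss, frames [55, 83]
67 -> miss, frames [55, 83, 67]
99 -> miss, frames [55, 83, 67, 99]
83 -> hit
12 -> miss, frames [55, 83, 67, 99, 12]
53 -> miss, evict 67, frames [55, 83, 99, 12, 53]
83 -> hit
53 -> hit
12 -> hit
99 -> hit
12 -> hit
99 -> hit
53 -> hit
62 -> miss, evict 99, frames [55, 83, 12, 53, 62]
12 -> hit
53 -> hit
12 -> hit
Page faults: 7.

7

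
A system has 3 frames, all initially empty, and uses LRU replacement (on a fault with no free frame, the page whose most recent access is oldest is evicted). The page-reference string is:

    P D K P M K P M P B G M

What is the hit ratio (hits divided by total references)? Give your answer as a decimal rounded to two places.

P: fault, frames [P]
D: fault, frames [P, D]
K: fault, frames [P, D, K]
P: hit
M: fault, evict D, frames [K, P, M]
K: hit
P: hit
M: hit
P: hit
B: fault, evict K, frames [M, P, B]
G: fault, evict M, frames [P, B, G]
M: fault, evict P, frames [B, G, M]
Hits: 5 of 12 references → 5/12 = 0.4167.

0.42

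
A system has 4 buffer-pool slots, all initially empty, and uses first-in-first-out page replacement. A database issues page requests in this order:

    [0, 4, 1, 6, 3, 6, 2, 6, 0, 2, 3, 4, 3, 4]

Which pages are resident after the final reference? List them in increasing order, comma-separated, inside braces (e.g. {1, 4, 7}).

{0, 2, 3, 4}

0 → fault, frames (0)
4 → fault, frames (0 4)
1 → fault, frames (0 4 1)
6 → fault, frames (0 4 1 6)
3 → fault, evict 0, frames (4 1 6 3)
6 → hit
2 → fault, evict 4, frames (1 6 3 2)
6 → hit
0 → fault, evict 1, frames (6 3 2 0)
2 → hit
3 → hit
4 → fault, evict 6, frames (3 2 0 4)
3 → hit
4 → hit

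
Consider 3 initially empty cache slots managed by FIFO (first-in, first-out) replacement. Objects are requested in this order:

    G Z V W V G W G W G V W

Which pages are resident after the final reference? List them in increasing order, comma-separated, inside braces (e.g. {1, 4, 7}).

G -> miss, frames {G}
Z -> miss, frames {G,Z}
V -> miss, frames {G,Z,V}
W -> miss, evict G, frames {Z,V,W}
V -> hit
G -> miss, evict Z, frames {V,W,G}
W -> hit
G -> hit
W -> hit
G -> hit
V -> hit
W -> hit

{G, V, W}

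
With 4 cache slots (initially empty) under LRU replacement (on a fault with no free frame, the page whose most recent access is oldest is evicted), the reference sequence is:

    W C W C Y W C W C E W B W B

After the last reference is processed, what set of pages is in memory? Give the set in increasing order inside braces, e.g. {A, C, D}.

W -> miss, frames (W)
C -> miss, frames (W C)
W -> hit
C -> hit
Y -> miss, frames (W C Y)
W -> hit
C -> hit
W -> hit
C -> hit
E -> miss, frames (Y W C E)
W -> hit
B -> miss, evict Y, frames (C E W B)
W -> hit
B -> hit

{B, C, E, W}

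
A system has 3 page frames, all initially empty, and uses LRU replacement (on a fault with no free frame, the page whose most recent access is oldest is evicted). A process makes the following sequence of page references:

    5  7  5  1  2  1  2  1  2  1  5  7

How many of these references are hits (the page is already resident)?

5: miss, frames {5}
7: miss, frames {5,7}
5: hit
1: miss, frames {7,5,1}
2: miss, evict 7, frames {5,1,2}
1: hit
2: hit
1: hit
2: hit
1: hit
5: hit
7: miss, evict 2, frames {1,5,7}
Hits: 7.

7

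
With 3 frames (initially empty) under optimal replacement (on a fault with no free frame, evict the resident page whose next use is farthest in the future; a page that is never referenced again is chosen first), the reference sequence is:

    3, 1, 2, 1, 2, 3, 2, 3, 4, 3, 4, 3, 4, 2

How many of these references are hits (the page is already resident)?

3: fault, frames [3]
1: fault, frames [3, 1]
2: fault, frames [3, 1, 2]
1: hit
2: hit
3: hit
2: hit
3: hit
4: fault, evict 1, frames [3, 2, 4]
3: hit
4: hit
3: hit
4: hit
2: hit
Hits: 10.

10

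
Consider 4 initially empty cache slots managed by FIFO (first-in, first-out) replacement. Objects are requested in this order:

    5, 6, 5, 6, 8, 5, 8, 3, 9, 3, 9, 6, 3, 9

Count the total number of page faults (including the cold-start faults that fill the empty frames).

5: fault, frames [5]
6: fault, frames [5, 6]
5: hit
6: hit
8: fault, frames [5, 6, 8]
5: hit
8: hit
3: fault, frames [5, 6, 8, 3]
9: fault, evict 5, frames [6, 8, 3, 9]
3: hit
9: hit
6: hit
3: hit
9: hit
Page faults: 5.

5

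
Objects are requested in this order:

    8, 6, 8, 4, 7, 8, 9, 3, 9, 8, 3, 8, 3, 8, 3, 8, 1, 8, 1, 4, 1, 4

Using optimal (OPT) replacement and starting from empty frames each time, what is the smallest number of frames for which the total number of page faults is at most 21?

2

f=1: 22 faults
f=2: 9 faults
f=3: 8 faults
f=4: 7 faults
f=5: 7 faults
f=6: 7 faults
f=7: 7 faults
Smallest f with faults ≤ 21 is 2.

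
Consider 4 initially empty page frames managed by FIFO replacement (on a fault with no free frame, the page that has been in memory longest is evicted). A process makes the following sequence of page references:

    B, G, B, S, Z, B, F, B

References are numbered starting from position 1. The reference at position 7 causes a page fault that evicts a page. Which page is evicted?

B

pos 1: B: fault, frames {B}
pos 2: G: fault, frames {B,G}
pos 3: B: hit
pos 4: S: fault, frames {B,G,S}
pos 5: Z: fault, frames {B,G,S,Z}
pos 6: B: hit
pos 7: F: fault, evict B, frames {G,S,Z,F}
At position 7, page B is evicted.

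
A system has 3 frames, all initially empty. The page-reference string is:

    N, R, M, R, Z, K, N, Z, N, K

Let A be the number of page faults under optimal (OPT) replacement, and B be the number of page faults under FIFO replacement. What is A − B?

Under OPT: F F F . F F . . . . → 5 faults.
Under FIFO: F F F . F F F . . . → 6 faults.
A − B = 5 − 6 = -1.

-1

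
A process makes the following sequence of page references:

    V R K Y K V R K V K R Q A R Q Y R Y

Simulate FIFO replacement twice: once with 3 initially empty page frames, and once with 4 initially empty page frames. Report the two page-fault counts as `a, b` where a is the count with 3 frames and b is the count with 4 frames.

11, 7

3 frames: F F F F . F F F . . . F F F . F . . → 11 faults.
4 frames: F F F F . . . . . . . F F F . . . . → 7 faults.
7 < 11: adding a frame reduced faults, as is typical.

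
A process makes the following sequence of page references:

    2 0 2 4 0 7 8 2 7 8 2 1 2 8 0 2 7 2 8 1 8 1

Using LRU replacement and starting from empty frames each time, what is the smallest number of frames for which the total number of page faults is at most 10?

4

f=1: 22 faults
f=2: 17 faults
f=3: 11 faults
f=4: 10 faults
f=5: 6 faults
f=6: 6 faults
Smallest f with faults ≤ 10 is 4.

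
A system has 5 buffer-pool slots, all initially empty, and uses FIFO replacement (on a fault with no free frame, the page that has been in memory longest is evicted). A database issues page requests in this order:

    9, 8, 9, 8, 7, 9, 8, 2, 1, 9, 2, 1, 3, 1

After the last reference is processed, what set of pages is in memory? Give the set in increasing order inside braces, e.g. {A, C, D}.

{1, 2, 3, 7, 8}

9: fault, frames {9}
8: fault, frames {9,8}
9: hit
8: hit
7: fault, frames {9,8,7}
9: hit
8: hit
2: fault, frames {9,8,7,2}
1: fault, frames {9,8,7,2,1}
9: hit
2: hit
1: hit
3: fault, evict 9, frames {8,7,2,1,3}
1: hit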